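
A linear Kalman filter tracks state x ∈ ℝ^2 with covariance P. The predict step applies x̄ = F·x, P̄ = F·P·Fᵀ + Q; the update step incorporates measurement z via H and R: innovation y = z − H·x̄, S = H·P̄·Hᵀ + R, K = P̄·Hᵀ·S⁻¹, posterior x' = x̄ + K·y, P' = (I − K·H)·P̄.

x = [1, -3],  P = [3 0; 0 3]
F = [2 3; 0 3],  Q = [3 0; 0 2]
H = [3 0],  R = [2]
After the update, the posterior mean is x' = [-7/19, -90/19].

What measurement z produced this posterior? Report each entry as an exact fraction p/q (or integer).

x̄ = F·x = [-7, -9]
P̄ = F·P·Fᵀ + Q = [42 27; 27 29]
S = H·P̄·Hᵀ + R = [380]
K = P̄·Hᵀ·S⁻¹ = [63/190; 81/380]
x' − x̄ = [126/19, 81/19] = K·y
y = (KᵀK)⁻¹·Kᵀ·(x' − x̄) = [20]
z = y + H·x̄ = [20] + [-21] = [-1]

z = [-1]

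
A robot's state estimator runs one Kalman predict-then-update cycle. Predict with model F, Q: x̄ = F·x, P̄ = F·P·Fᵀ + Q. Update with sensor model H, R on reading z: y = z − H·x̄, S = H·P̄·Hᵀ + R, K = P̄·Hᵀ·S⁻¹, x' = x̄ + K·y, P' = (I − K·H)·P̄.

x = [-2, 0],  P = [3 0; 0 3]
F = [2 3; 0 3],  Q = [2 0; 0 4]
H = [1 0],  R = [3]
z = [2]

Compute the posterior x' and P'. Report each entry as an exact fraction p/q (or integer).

x' = [35/22, 81/22]
P' = [123/44 81/44; 81/44 635/44]

x̄ = F·x = [-4, 0]
P̄ = F·P·Fᵀ + Q = [41 27; 27 31]
y = z − H·x̄ = [6]
S = H·P̄·Hᵀ + R = [44]
K = P̄·Hᵀ·S⁻¹ = [41/44; 27/44]
x' = x̄ + K·y = [35/22, 81/22]
P' = (I − K·H)·P̄ = [123/44 81/44; 81/44 635/44]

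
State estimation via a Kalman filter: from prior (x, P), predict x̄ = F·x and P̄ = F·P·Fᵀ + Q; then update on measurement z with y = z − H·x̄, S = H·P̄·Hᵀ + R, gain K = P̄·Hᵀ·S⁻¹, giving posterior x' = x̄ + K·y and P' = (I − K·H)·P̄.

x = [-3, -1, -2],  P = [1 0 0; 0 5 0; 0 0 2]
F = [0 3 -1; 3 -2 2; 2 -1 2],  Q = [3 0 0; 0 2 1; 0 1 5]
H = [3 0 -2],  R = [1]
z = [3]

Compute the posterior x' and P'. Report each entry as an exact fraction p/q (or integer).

x' = [-3023/767, -6613/767, -5691/767]
P' = [3006/767 2498/767 4415/767; 2498/767 6809/767 3823/767; 4415/767 3823/767 6673/767]

x̄ = F·x = [-1, -11, -9]
P̄ = F·P·Fᵀ + Q = [50 -34 -19; -34 39 25; -19 25 22]
y = z − H·x̄ = [-12]
S = H·P̄·Hᵀ + R = [767]
K = P̄·Hᵀ·S⁻¹ = [188/767; -152/767; -101/767]
x' = x̄ + K·y = [-3023/767, -6613/767, -5691/767]
P' = (I − K·H)·P̄ = [3006/767 2498/767 4415/767; 2498/767 6809/767 3823/767; 4415/767 3823/767 6673/767]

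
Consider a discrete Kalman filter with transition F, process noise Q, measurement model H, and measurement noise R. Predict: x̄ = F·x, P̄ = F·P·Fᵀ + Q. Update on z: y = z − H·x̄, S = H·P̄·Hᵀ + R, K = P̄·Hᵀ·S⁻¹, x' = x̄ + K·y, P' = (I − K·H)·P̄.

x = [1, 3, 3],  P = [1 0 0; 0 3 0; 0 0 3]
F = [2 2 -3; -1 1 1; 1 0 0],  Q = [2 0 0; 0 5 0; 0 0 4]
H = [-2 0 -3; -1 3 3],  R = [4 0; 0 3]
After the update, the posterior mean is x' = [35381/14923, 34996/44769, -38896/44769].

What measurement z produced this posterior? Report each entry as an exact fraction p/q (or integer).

z = [-2, -3]

x̄ = F·x = [-1, 5, 1]
P̄ = F·P·Fᵀ + Q = [45 -5 2; -5 12 -1; 2 -1 5]
S = H·P̄·Hᵀ + R = [253 78; 78 201]
K = P̄·Hᵀ·S⁻¹ = [-5028/14923 -2058/14923; -117/14923 8600/44769; -1533/14923 4012/44769]
x' − x̄ = [50304/14923, -188849/44769, -83665/44769] = K·y
y = (KᵀK)⁻¹·Kᵀ·(x' − x̄) = [-1, -22]
z = y + H·x̄ = [-1, -22] + [-1, 19] = [-2, -3]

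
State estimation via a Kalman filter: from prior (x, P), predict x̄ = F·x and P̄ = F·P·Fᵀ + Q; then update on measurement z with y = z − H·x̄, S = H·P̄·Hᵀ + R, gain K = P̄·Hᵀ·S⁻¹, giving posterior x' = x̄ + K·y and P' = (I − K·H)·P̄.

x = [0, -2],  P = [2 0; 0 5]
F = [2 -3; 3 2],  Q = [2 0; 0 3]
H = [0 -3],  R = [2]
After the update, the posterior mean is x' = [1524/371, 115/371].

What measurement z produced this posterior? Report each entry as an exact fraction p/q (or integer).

x̄ = F·x = [6, -4]
P̄ = F·P·Fᵀ + Q = [55 -18; -18 41]
S = H·P̄·Hᵀ + R = [371]
K = P̄·Hᵀ·S⁻¹ = [54/371; -123/371]
x' − x̄ = [-702/371, 1599/371] = K·y
y = (KᵀK)⁻¹·Kᵀ·(x' − x̄) = [-13]
z = y + H·x̄ = [-13] + [12] = [-1]

z = [-1]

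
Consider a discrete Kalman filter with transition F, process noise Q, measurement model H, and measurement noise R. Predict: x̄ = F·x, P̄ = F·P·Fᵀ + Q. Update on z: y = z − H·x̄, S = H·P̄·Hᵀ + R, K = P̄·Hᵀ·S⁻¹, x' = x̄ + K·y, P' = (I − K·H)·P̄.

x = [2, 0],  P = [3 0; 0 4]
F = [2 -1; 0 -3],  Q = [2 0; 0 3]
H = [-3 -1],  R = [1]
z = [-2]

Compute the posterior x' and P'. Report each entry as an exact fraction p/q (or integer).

x̄ = F·x = [4, 0]
P̄ = F·P·Fᵀ + Q = [18 12; 12 39]
y = z − H·x̄ = [10]
S = H·P̄·Hᵀ + R = [274]
K = P̄·Hᵀ·S⁻¹ = [-33/137; -75/274]
x' = x̄ + K·y = [218/137, -375/137]
P' = (I − K·H)·P̄ = [288/137 -831/137; -831/137 5061/274]

x' = [218/137, -375/137]
P' = [288/137 -831/137; -831/137 5061/274]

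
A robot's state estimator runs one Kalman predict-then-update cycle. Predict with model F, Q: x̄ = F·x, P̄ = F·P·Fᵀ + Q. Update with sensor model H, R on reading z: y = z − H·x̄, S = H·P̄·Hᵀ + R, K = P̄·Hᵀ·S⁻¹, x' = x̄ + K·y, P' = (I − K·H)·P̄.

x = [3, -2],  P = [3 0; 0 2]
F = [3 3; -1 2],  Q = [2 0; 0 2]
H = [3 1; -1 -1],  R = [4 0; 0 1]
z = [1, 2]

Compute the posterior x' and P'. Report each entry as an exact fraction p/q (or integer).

x' = [3017/1565, -6688/1565]
P' = [1599/1565 -2101/1565; -2101/1565 3939/1565]

x̄ = F·x = [3, -7]
P̄ = F·P·Fᵀ + Q = [47 3; 3 13]
y = z − H·x̄ = [-1, -2]
S = H·P̄·Hᵀ + R = [458 -166; -166 67]
K = P̄·Hᵀ·S⁻¹ = [674/1565 502/1565; -591/1565 -1838/1565]
x' = x̄ + K·y = [3017/1565, -6688/1565]
P' = (I − K·H)·P̄ = [1599/1565 -2101/1565; -2101/1565 3939/1565]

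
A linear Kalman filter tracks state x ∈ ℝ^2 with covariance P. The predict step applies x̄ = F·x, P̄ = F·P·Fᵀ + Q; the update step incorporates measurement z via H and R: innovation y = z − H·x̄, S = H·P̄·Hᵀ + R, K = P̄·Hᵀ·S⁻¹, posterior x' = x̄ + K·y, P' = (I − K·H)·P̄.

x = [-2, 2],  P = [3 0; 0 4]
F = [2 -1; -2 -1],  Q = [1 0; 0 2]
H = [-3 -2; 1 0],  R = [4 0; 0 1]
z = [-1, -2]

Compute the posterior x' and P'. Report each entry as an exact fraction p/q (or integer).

x' = [-335/167, 3842/1169]
P' = [148/167 -212/167; -212/167 3218/1169]

x̄ = F·x = [-6, 2]
P̄ = F·P·Fᵀ + Q = [17 -8; -8 18]
y = z − H·x̄ = [-15, 4]
S = H·P̄·Hᵀ + R = [133 -35; -35 18]
K = P̄·Hᵀ·S⁻¹ = [-5/167 148/167; -496/1169 -212/167]
x' = x̄ + K·y = [-335/167, 3842/1169]
P' = (I − K·H)·P̄ = [148/167 -212/167; -212/167 3218/1169]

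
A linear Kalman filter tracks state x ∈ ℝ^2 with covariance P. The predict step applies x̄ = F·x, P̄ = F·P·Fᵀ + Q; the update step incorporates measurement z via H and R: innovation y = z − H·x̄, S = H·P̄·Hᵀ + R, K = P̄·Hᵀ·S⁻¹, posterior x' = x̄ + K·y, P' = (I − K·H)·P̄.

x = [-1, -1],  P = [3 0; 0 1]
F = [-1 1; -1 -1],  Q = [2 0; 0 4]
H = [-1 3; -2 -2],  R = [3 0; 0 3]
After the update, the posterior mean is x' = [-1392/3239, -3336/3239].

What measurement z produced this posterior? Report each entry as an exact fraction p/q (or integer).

z = [-3, 3]

x̄ = F·x = [0, 2]
P̄ = F·P·Fᵀ + Q = [6 2; 2 8]
S = H·P̄·Hᵀ + R = [69 -44; -44 75]
K = P̄·Hᵀ·S⁻¹ = [-704/3239 -1104/3239; 770/3239 -412/3239]
x' − x̄ = [-1392/3239, -9814/3239] = K·y
y = (KᵀK)⁻¹·Kᵀ·(x' − x̄) = [-9, 7]
z = y + H·x̄ = [-9, 7] + [6, -4] = [-3, 3]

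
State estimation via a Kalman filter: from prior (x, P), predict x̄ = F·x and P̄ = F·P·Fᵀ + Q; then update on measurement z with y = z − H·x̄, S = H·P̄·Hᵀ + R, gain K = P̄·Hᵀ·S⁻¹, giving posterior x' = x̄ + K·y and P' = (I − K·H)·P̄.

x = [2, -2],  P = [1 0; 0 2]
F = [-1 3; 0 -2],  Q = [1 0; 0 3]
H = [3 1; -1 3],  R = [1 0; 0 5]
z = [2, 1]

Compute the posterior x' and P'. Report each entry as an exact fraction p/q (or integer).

x̄ = F·x = [-8, 4]
P̄ = F·P·Fᵀ + Q = [20 -12; -12 11]
y = z − H·x̄ = [22, -19]
S = H·P̄·Hᵀ + R = [120 -123; -123 196]
K = P̄·Hᵀ·S⁻¹ = [840/2797 -272/2797; 635/8391 775/2797]
x' = x̄ + K·y = [1272/2797, 3359/8391]
P' = (I − K·H)·P̄ = [388/2797 -324/2797; -324/2797 3551/8391]

x' = [1272/2797, 3359/8391]
P' = [388/2797 -324/2797; -324/2797 3551/8391]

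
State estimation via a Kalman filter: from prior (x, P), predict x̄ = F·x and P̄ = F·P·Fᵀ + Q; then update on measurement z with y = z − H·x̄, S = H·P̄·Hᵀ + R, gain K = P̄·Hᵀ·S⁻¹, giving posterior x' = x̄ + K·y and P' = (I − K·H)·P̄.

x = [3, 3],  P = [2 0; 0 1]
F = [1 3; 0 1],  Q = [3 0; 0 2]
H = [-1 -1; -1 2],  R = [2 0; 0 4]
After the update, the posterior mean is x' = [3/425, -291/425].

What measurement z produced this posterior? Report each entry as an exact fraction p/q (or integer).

z = [2, -1]

x̄ = F·x = [12, 3]
P̄ = F·P·Fᵀ + Q = [14 3; 3 3]
S = H·P̄·Hᵀ + R = [25 5; 5 18]
K = P̄·Hᵀ·S⁻¹ = [-266/425 -23/85; -123/425 21/85]
x' − x̄ = [-5097/425, -1566/425] = K·y
y = (KᵀK)⁻¹·Kᵀ·(x' − x̄) = [17, 5]
z = y + H·x̄ = [17, 5] + [-15, -6] = [2, -1]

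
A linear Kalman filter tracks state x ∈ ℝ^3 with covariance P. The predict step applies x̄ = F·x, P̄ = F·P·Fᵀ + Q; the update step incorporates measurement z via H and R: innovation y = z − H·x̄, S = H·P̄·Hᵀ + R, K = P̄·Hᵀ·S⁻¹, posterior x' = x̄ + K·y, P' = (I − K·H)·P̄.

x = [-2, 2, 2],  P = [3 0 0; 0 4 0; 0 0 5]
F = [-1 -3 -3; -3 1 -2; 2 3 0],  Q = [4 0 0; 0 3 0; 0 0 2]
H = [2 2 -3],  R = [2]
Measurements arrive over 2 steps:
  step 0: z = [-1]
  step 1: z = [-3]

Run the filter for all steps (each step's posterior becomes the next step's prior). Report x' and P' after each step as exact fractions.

step 0: x' = [-3017/453, 859/151, -93/302], P' = [8180/453 -1263/151 956/151; -1263/151 5454/151 2784/151; 956/151 2784/151 2507/151]
step 1: x' = [-50955569/3368833, 164687633/6737666, 24290501/3368833], P' = [539693381/6737666 -921696967/6737666 -127834169/3368833; -921696967/6737666 1630746241/6737666 236186677/3368833; -127834169/3368833 236186677/3368833 72541720/3368833]

step 0: x̄ = F·x = [-10, 4, 2]
step 0: P̄ = F·P·Fᵀ + Q = [88 27 -42; 27 54 -6; -42 -6 50]
step 0: y = z − H·x̄ = [17]
step 0: S = H·P̄·Hᵀ + R = [1812]
step 0: K = P̄·Hᵀ·S⁻¹ = [89/453; 15/151; -41/302]
step 0: x' = x̄ + K·y = [-3017/453, 859/151, -93/302]
step 0: P' = (I − K·H)·P̄ = [8180/453 -1263/151 956/151; -1263/151 5454/151 2784/151; 956/151 2784/151 2507/151]
step 1: x̄ = F·x = [-8591/906, 3969/151, 1697/453]
step 1: P̄ = F·P·Fᵀ + Q = [369749/453 15624/151 -221893/453; 15624/151 48389/151 -11685/151; -221893/453 -11685/151 135416/453]
step 1: y = z − H·x̄ = [-11491/453]
step 1: S = H·P̄·Hᵀ + R = [6737666/453]
step 1: K = P̄·Hᵀ·S⁻¹ = [1498921/6737666; 489243/6737666; -460072/3368833]
step 1: x' = x̄ + K·y = [-50955569/3368833, 164687633/6737666, 24290501/3368833]
step 1: P' = (I − K·H)·P̄ = [539693381/6737666 -921696967/6737666 -127834169/3368833; -921696967/6737666 1630746241/6737666 236186677/3368833; -127834169/3368833 236186677/3368833 72541720/3368833]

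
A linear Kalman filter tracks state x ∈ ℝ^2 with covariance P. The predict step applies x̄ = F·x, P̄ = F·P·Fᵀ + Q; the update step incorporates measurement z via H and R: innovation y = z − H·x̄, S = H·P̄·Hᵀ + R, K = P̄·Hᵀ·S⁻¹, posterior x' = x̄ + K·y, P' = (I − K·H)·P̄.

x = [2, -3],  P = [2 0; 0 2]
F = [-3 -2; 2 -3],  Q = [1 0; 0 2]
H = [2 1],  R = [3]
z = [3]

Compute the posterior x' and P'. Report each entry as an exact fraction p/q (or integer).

x' = [-540/139, 1527/139]
P' = [837/139 -1512/139; -1512/139 3108/139]

x̄ = F·x = [0, 13]
P̄ = F·P·Fᵀ + Q = [27 0; 0 28]
y = z − H·x̄ = [-10]
S = H·P̄·Hᵀ + R = [139]
K = P̄·Hᵀ·S⁻¹ = [54/139; 28/139]
x' = x̄ + K·y = [-540/139, 1527/139]
P' = (I − K·H)·P̄ = [837/139 -1512/139; -1512/139 3108/139]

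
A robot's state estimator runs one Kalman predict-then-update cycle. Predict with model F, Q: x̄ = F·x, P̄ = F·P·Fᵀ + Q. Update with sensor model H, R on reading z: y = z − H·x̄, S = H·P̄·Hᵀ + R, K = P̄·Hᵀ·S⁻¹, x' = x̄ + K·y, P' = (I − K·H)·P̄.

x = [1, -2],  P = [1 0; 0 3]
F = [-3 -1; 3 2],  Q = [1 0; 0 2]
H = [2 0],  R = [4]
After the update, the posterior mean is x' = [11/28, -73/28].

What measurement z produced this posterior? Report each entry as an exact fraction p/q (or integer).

z = [1]

x̄ = F·x = [-1, -1]
P̄ = F·P·Fᵀ + Q = [13 -15; -15 23]
S = H·P̄·Hᵀ + R = [56]
K = P̄·Hᵀ·S⁻¹ = [13/28; -15/28]
x' − x̄ = [39/28, -45/28] = K·y
y = (KᵀK)⁻¹·Kᵀ·(x' − x̄) = [3]
z = y + H·x̄ = [3] + [-2] = [1]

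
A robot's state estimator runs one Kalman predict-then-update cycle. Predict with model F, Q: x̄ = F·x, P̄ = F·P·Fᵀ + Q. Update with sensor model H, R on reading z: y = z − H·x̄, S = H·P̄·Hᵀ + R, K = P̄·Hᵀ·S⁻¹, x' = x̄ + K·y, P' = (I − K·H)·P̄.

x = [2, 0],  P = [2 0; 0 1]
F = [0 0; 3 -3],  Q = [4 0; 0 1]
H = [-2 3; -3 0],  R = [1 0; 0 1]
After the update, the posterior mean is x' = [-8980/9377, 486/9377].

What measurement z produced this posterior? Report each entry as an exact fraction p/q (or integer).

x̄ = F·x = [0, 6]
P̄ = F·P·Fᵀ + Q = [4 0; 0 28]
S = H·P̄·Hᵀ + R = [269 24; 24 37]
K = P̄·Hᵀ·S⁻¹ = [-8/9377 -3036/9377; 3108/9377 -2016/9377]
x' − x̄ = [-8980/9377, -55776/9377] = K·y
y = (KᵀK)⁻¹·Kᵀ·(x' − x̄) = [-16, 3]
z = y + H·x̄ = [-16, 3] + [18, 0] = [2, 3]

z = [2, 3]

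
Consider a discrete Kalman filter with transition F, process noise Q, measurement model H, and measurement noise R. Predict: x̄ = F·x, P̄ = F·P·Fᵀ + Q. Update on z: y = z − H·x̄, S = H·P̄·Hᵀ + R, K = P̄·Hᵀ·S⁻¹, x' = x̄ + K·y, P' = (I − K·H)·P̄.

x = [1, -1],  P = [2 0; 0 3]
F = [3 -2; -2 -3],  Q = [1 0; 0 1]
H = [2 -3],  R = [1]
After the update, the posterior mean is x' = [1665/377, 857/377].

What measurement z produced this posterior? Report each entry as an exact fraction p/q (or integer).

x̄ = F·x = [5, 1]
P̄ = F·P·Fᵀ + Q = [31 6; 6 36]
S = H·P̄·Hᵀ + R = [377]
K = P̄·Hᵀ·S⁻¹ = [44/377; -96/377]
x' − x̄ = [-220/377, 480/377] = K·y
y = (KᵀK)⁻¹·Kᵀ·(x' − x̄) = [-5]
z = y + H·x̄ = [-5] + [7] = [2]

z = [2]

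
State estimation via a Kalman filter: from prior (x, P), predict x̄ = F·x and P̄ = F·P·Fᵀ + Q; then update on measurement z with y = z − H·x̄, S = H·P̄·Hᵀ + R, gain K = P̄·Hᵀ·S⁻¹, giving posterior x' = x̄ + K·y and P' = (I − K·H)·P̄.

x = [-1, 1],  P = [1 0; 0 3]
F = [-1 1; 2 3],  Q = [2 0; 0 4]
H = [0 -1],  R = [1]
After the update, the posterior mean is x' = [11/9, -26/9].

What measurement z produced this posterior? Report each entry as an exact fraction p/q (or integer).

z = [3]

x̄ = F·x = [2, 1]
P̄ = F·P·Fᵀ + Q = [6 7; 7 35]
S = H·P̄·Hᵀ + R = [36]
K = P̄·Hᵀ·S⁻¹ = [-7/36; -35/36]
x' − x̄ = [-7/9, -35/9] = K·y
y = (KᵀK)⁻¹·Kᵀ·(x' − x̄) = [4]
z = y + H·x̄ = [4] + [-1] = [3]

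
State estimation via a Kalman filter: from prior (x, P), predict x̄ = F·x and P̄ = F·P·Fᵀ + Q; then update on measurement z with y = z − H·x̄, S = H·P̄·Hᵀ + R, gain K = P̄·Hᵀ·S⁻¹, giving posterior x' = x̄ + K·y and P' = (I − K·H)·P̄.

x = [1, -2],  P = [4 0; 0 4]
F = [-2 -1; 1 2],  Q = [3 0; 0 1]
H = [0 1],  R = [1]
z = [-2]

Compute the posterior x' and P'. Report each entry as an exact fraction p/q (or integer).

x' = [-8/11, -45/22]
P' = [125/11 -8/11; -8/11 21/22]

x̄ = F·x = [0, -3]
P̄ = F·P·Fᵀ + Q = [23 -16; -16 21]
y = z − H·x̄ = [1]
S = H·P̄·Hᵀ + R = [22]
K = P̄·Hᵀ·S⁻¹ = [-8/11; 21/22]
x' = x̄ + K·y = [-8/11, -45/22]
P' = (I − K·H)·P̄ = [125/11 -8/11; -8/11 21/22]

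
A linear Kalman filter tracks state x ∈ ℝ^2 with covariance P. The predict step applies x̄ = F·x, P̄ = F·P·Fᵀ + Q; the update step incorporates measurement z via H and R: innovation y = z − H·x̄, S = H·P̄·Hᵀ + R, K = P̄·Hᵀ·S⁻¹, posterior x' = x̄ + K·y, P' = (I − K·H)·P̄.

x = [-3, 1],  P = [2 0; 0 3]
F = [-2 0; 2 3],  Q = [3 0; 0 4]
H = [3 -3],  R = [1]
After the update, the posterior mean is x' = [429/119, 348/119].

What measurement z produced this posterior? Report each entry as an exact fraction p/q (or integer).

z = [2]

x̄ = F·x = [6, -3]
P̄ = F·P·Fᵀ + Q = [11 -8; -8 39]
S = H·P̄·Hᵀ + R = [595]
K = P̄·Hᵀ·S⁻¹ = [57/595; -141/595]
x' − x̄ = [-285/119, 705/119] = K·y
y = (KᵀK)⁻¹·Kᵀ·(x' − x̄) = [-25]
z = y + H·x̄ = [-25] + [27] = [2]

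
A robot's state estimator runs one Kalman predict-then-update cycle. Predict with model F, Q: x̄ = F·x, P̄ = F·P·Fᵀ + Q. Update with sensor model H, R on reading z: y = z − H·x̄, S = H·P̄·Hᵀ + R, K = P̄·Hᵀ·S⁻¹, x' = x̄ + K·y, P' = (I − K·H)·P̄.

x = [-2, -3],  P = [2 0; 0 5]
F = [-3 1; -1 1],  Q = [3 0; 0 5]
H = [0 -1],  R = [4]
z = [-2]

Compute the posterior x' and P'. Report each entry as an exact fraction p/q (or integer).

x' = [81/16, 5/4]
P' = [295/16 11/4; 11/4 3]

x̄ = F·x = [3, -1]
P̄ = F·P·Fᵀ + Q = [26 11; 11 12]
y = z − H·x̄ = [-3]
S = H·P̄·Hᵀ + R = [16]
K = P̄·Hᵀ·S⁻¹ = [-11/16; -3/4]
x' = x̄ + K·y = [81/16, 5/4]
P' = (I − K·H)·P̄ = [295/16 11/4; 11/4 3]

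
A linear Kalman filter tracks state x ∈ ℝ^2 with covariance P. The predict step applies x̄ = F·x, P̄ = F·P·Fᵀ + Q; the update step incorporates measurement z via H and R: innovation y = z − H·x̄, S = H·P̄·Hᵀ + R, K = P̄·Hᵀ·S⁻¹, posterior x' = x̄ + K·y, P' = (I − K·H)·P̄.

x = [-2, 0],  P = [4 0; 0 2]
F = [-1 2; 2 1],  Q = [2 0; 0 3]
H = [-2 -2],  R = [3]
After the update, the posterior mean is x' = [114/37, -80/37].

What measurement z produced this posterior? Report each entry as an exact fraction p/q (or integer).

z = [-2]

x̄ = F·x = [2, -4]
P̄ = F·P·Fᵀ + Q = [14 -4; -4 21]
S = H·P̄·Hᵀ + R = [111]
K = P̄·Hᵀ·S⁻¹ = [-20/111; -34/111]
x' − x̄ = [40/37, 68/37] = K·y
y = (KᵀK)⁻¹·Kᵀ·(x' − x̄) = [-6]
z = y + H·x̄ = [-6] + [4] = [-2]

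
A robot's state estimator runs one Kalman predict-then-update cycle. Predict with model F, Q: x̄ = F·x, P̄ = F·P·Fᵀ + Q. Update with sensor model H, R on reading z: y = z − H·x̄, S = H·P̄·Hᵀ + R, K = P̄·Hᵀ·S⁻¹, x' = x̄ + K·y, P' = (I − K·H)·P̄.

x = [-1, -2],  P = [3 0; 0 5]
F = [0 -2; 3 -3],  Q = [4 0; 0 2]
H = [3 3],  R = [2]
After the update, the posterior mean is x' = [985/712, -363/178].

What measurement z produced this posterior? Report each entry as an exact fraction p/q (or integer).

z = [-2]

x̄ = F·x = [4, 3]
P̄ = F·P·Fᵀ + Q = [24 30; 30 74]
S = H·P̄·Hᵀ + R = [1424]
K = P̄·Hᵀ·S⁻¹ = [81/712; 39/178]
x' − x̄ = [-1863/712, -897/178] = K·y
y = (KᵀK)⁻¹·Kᵀ·(x' − x̄) = [-23]
z = y + H·x̄ = [-23] + [21] = [-2]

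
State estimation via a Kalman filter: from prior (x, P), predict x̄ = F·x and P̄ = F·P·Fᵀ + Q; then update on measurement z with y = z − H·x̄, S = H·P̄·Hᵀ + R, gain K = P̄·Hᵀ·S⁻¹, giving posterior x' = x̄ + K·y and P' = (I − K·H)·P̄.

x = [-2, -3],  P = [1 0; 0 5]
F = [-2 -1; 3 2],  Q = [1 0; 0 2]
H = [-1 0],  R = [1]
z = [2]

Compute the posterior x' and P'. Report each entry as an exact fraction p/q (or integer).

x̄ = F·x = [7, -12]
P̄ = F·P·Fᵀ + Q = [10 -16; -16 31]
y = z − H·x̄ = [9]
S = H·P̄·Hᵀ + R = [11]
K = P̄·Hᵀ·S⁻¹ = [-10/11; 16/11]
x' = x̄ + K·y = [-13/11, 12/11]
P' = (I − K·H)·P̄ = [10/11 -16/11; -16/11 85/11]

x' = [-13/11, 12/11]
P' = [10/11 -16/11; -16/11 85/11]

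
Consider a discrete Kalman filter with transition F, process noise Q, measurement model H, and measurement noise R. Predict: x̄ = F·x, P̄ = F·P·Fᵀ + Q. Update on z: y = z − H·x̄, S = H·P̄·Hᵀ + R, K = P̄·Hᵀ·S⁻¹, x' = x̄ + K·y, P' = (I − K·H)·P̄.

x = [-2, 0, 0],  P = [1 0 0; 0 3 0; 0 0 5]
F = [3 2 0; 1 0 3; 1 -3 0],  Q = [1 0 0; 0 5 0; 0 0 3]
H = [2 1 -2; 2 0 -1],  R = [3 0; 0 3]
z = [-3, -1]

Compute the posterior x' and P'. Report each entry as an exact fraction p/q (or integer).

x̄ = F·x = [-6, -2, -2]
P̄ = F·P·Fᵀ + Q = [22 3 -15; 3 51 1; -15 1 31]
y = z − H·x̄ = [7, 9]
S = H·P̄·Hᵀ + R = [394 245; 245 182]
K = P̄·Hᵀ·S⁻¹ = [-63/1669 4381/11683; 1255/1669 -11505/11683; -231/1669 -1739/11683]
x' = x̄ + K·y = [-33756/11683, -65416/11683, -50336/11683]
P' = (I − K·H)·P̄ = [32504/11683 37399/11683 51865/11683; 37399/11683 170183/11683 109313/11683; 51865/11683 109313/11683 108947/11683]

x' = [-33756/11683, -65416/11683, -50336/11683]
P' = [32504/11683 37399/11683 51865/11683; 37399/11683 170183/11683 109313/11683; 51865/11683 109313/11683 108947/11683]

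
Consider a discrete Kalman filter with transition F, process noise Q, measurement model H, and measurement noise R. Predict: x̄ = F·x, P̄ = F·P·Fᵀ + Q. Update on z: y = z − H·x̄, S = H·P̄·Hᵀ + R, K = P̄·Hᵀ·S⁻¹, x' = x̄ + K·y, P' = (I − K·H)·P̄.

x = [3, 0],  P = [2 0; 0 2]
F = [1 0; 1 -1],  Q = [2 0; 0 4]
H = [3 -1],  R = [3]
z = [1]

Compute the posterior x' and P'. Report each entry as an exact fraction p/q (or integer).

x̄ = F·x = [3, 3]
P̄ = F·P·Fᵀ + Q = [4 2; 2 8]
y = z − H·x̄ = [-5]
S = H·P̄·Hᵀ + R = [35]
K = P̄·Hᵀ·S⁻¹ = [2/7; -2/35]
x' = x̄ + K·y = [11/7, 23/7]
P' = (I − K·H)·P̄ = [8/7 18/7; 18/7 276/35]

x' = [11/7, 23/7]
P' = [8/7 18/7; 18/7 276/35]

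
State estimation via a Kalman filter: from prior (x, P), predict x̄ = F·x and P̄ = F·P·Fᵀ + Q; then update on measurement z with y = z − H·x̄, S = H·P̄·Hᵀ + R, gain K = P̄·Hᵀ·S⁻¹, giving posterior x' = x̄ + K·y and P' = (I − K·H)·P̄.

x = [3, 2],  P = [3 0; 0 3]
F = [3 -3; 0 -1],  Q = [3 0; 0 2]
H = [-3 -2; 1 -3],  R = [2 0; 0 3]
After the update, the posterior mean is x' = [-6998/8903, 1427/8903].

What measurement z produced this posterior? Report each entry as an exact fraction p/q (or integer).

x̄ = F·x = [3, -2]
P̄ = F·P·Fᵀ + Q = [57 9; 9 5]
S = H·P̄·Hᵀ + R = [643 -78; -78 51]
K = P̄·Hᵀ·S⁻¹ = [-2433/8903 1516/8903; -785/8903 -2248/8903]
x' − x̄ = [-33707/8903, 19233/8903] = K·y
y = (KᵀK)⁻¹·Kᵀ·(x' − x̄) = [7, -11]
z = y + H·x̄ = [7, -11] + [-5, 9] = [2, -2]

z = [2, -2]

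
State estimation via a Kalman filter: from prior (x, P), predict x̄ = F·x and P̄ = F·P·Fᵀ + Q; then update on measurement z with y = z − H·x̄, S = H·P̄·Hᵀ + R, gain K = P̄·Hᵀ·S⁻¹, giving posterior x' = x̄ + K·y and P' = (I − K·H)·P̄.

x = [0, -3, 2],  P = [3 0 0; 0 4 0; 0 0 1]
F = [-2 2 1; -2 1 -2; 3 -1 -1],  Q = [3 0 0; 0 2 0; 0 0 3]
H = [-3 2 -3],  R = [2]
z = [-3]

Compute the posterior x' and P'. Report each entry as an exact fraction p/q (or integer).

x' = [-42/11, -1517/231, 103/231]
P' = [331/11 148/11 -233/11; 148/11 2582/231 -1420/231; -233/11 -1420/231 3989/231]

x̄ = F·x = [-4, -7, 1]
P̄ = F·P·Fᵀ + Q = [32 18 -27; 18 22 -20; -27 -20 35]
y = z − H·x̄ = [2]
S = H·P̄·Hᵀ + R = [231]
K = P̄·Hᵀ·S⁻¹ = [1/11; 50/231; -64/231]
x' = x̄ + K·y = [-42/11, -1517/231, 103/231]
P' = (I − K·H)·P̄ = [331/11 148/11 -233/11; 148/11 2582/231 -1420/231; -233/11 -1420/231 3989/231]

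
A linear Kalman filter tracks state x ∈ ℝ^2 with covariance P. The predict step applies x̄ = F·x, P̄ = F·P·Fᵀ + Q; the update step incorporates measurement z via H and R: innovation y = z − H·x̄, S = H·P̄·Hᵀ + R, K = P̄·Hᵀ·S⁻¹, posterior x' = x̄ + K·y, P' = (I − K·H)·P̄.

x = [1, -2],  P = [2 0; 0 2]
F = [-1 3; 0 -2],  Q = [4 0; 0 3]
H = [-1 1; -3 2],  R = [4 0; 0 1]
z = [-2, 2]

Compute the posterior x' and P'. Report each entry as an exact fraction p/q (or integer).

x̄ = F·x = [-7, 4]
P̄ = F·P·Fᵀ + Q = [24 -12; -12 11]
y = z − H·x̄ = [-13, -27]
S = H·P̄·Hᵀ + R = [63 154; 154 405]
K = P̄·Hᵀ·S⁻¹ = [204/1799 -72/257; 383/1799 16/257]
x' = x̄ + K·y = [-1637/1799, -807/1799]
P' = (I − K·H)·P̄ = [2136/1799 2952/1799; 2952/1799 4484/1799]

x' = [-1637/1799, -807/1799]
P' = [2136/1799 2952/1799; 2952/1799 4484/1799]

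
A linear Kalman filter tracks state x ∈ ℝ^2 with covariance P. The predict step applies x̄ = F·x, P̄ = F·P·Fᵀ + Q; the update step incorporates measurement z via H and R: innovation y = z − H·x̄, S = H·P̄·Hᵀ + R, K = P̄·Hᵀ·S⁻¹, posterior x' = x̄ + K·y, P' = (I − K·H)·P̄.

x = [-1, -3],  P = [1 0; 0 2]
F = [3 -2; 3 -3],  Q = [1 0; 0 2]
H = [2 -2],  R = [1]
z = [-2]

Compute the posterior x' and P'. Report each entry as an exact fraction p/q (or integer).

x' = [13/7, 62/21]
P' = [114/7 115/7; 115/7 353/21]

x̄ = F·x = [3, 6]
P̄ = F·P·Fᵀ + Q = [18 21; 21 29]
y = z − H·x̄ = [4]
S = H·P̄·Hᵀ + R = [21]
K = P̄·Hᵀ·S⁻¹ = [-2/7; -16/21]
x' = x̄ + K·y = [13/7, 62/21]
P' = (I − K·H)·P̄ = [114/7 115/7; 115/7 353/21]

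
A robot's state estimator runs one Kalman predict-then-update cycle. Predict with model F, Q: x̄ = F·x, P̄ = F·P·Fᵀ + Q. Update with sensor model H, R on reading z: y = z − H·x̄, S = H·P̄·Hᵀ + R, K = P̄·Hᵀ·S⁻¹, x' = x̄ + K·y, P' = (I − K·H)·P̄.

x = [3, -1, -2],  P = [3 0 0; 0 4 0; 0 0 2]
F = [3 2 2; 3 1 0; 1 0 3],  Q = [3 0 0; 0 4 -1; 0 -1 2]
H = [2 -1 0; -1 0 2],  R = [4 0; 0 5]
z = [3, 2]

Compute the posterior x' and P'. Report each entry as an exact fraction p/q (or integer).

x̄ = F·x = [3, 8, -3]
P̄ = F·P·Fᵀ + Q = [54 35 21; 35 35 8; 21 8 23]
y = z − H·x̄ = [5, 11]
S = H·P̄·Hᵀ + R = [115 -5; -5 67]
K = P̄·Hᵀ·S⁻¹ = [4831/7680 -203/1536; 75/256 -67/256; 801/2560 203/512]
x' = x̄ + K·y = [1201/256, 843/128, 749/256]
P' = (I − K·H)·P̄ = [49877/7680 2681/256 7467/2560; 2681/256 2531/128 1173/256; 7467/2560 1173/256 6271/2560]

x' = [1201/256, 843/128, 749/256]
P' = [49877/7680 2681/256 7467/2560; 2681/256 2531/128 1173/256; 7467/2560 1173/256 6271/2560]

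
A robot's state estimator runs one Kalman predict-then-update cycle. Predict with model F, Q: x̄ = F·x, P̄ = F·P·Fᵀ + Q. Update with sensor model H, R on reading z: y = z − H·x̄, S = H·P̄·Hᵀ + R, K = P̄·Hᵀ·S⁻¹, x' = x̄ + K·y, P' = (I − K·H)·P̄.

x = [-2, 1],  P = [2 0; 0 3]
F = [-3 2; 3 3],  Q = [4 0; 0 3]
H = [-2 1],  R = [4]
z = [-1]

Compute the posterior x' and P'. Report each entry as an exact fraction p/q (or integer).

x̄ = F·x = [8, -3]
P̄ = F·P·Fᵀ + Q = [34 0; 0 48]
y = z − H·x̄ = [18]
S = H·P̄·Hᵀ + R = [188]
K = P̄·Hᵀ·S⁻¹ = [-17/47; 12/47]
x' = x̄ + K·y = [70/47, 75/47]
P' = (I − K·H)·P̄ = [442/47 816/47; 816/47 1680/47]

x' = [70/47, 75/47]
P' = [442/47 816/47; 816/47 1680/47]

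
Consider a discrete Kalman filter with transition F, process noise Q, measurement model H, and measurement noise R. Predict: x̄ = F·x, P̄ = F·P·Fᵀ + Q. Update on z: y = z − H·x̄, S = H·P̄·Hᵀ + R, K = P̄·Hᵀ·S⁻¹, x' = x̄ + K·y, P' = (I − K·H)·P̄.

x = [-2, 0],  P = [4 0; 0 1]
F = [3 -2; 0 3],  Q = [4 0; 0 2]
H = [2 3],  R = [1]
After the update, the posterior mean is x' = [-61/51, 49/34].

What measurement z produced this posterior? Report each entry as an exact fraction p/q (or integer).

z = [2]

x̄ = F·x = [-6, 0]
P̄ = F·P·Fᵀ + Q = [44 -6; -6 11]
S = H·P̄·Hᵀ + R = [204]
K = P̄·Hᵀ·S⁻¹ = [35/102; 7/68]
x' − x̄ = [245/51, 49/34] = K·y
y = (KᵀK)⁻¹·Kᵀ·(x' − x̄) = [14]
z = y + H·x̄ = [14] + [-12] = [2]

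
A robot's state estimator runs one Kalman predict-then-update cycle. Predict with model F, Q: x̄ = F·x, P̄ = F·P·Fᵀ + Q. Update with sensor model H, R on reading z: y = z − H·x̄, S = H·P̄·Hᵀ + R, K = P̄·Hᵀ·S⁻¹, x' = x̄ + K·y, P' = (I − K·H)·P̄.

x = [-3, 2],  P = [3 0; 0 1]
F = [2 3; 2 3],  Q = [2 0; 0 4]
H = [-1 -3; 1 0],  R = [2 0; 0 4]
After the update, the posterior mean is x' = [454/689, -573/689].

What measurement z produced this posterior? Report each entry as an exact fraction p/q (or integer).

x̄ = F·x = [0, 0]
P̄ = F·P·Fᵀ + Q = [23 21; 21 25]
S = H·P̄·Hᵀ + R = [376 -86; -86 27]
K = P̄·Hᵀ·S⁻¹ = [-86/689 313/689; -393/1378 -90/689]
x' − x̄ = [454/689, -573/689] = K·y
y = (KᵀK)⁻¹·Kᵀ·(x' − x̄) = [2, 2]
z = y + H·x̄ = [2, 2] + [0, 0] = [2, 2]

z = [2, 2]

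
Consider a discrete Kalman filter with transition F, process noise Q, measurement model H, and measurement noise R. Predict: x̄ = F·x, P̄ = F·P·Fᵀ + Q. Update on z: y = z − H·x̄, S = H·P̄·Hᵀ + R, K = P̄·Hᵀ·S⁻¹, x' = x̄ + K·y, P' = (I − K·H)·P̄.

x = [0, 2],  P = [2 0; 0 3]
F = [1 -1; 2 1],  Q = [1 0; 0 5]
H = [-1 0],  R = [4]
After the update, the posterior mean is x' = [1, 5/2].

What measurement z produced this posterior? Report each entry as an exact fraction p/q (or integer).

x̄ = F·x = [-2, 2]
P̄ = F·P·Fᵀ + Q = [6 1; 1 16]
S = H·P̄·Hᵀ + R = [10]
K = P̄·Hᵀ·S⁻¹ = [-3/5; -1/10]
x' − x̄ = [3, 1/2] = K·y
y = (KᵀK)⁻¹·Kᵀ·(x' − x̄) = [-5]
z = y + H·x̄ = [-5] + [2] = [-3]

z = [-3]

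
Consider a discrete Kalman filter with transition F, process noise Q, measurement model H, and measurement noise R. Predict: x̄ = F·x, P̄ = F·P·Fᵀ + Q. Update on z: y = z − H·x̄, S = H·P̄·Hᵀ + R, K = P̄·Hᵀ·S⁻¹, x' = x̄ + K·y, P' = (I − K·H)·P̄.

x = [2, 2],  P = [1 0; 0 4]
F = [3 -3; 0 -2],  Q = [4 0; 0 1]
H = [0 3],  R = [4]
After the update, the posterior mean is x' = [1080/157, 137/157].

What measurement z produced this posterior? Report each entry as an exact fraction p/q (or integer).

z = [3]

x̄ = F·x = [0, -4]
P̄ = F·P·Fᵀ + Q = [49 24; 24 17]
S = H·P̄·Hᵀ + R = [157]
K = P̄·Hᵀ·S⁻¹ = [72/157; 51/157]
x' − x̄ = [1080/157, 765/157] = K·y
y = (KᵀK)⁻¹·Kᵀ·(x' − x̄) = [15]
z = y + H·x̄ = [15] + [-12] = [3]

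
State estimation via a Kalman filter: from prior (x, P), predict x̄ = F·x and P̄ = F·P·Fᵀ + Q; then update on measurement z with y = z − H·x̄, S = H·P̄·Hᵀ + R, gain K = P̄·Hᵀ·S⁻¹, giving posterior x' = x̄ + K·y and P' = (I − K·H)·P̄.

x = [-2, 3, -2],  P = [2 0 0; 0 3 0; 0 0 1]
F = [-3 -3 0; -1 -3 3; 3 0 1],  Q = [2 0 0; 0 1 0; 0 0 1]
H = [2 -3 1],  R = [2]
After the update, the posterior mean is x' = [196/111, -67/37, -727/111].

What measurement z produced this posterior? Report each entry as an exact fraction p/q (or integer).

z = [2]

x̄ = F·x = [-3, -13, -8]
P̄ = F·P·Fᵀ + Q = [47 33 -18; 33 39 -3; -18 -3 20]
S = H·P̄·Hᵀ + R = [111]
K = P̄·Hᵀ·S⁻¹ = [-23/111; -18/37; -7/111]
x' − x̄ = [529/111, 414/37, 161/111] = K·y
y = (KᵀK)⁻¹·Kᵀ·(x' − x̄) = [-23]
z = y + H·x̄ = [-23] + [25] = [2]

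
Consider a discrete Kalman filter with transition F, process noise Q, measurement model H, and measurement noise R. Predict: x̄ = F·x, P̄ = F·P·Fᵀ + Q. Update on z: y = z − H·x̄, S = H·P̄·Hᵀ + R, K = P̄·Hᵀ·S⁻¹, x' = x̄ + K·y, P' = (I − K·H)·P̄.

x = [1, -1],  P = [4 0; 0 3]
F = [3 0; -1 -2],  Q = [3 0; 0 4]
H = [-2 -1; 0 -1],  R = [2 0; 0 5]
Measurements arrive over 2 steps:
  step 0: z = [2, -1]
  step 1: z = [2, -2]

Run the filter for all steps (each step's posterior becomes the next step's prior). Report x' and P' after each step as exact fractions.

step 0: x̄ = F·x = [3, 1]
step 0: P̄ = F·P·Fᵀ + Q = [39 -12; -12 20]
step 0: y = z − H·x̄ = [9, 0]
step 0: S = H·P̄·Hᵀ + R = [130 -4; -4 25]
step 0: K = P̄·Hᵀ·S⁻¹ = [-267/539 216/539; 10/1617 -1292/1617]
step 0: x' = x̄ + K·y = [-786/539, 569/539]
step 0: P' = (I − K·H)·P̄ = [807/539 -1080/539; -1080/539 6460/1617]
step 1: x̄ = F·x = [-2358/539, -32/49]
step 1: P̄ = F·P·Fᵀ + Q = [8880/539 369/49; 369/49 1979/147]
step 1: y = z − H·x̄ = [-570/77, -130/49]
step 1: S = H·P̄·Hᵀ + R = [3679/33 599/21; 599/21 2714/147]
step 1: K = P̄·Hᵀ·S⁻¹ = [-861171/2012665 509532/2012665; -46123/402533 -222262/402533]
step 1: x' = x̄ + K·y = [-756372/402533, 668226/402533]
step 1: P' = (I − K·H)·P̄ = [2135001/2012665 -509532/402533; -509532/402533 1111310/402533]

step 0: x' = [-786/539, 569/539], P' = [807/539 -1080/539; -1080/539 6460/1617]
step 1: x' = [-756372/402533, 668226/402533], P' = [2135001/2012665 -509532/402533; -509532/402533 1111310/402533]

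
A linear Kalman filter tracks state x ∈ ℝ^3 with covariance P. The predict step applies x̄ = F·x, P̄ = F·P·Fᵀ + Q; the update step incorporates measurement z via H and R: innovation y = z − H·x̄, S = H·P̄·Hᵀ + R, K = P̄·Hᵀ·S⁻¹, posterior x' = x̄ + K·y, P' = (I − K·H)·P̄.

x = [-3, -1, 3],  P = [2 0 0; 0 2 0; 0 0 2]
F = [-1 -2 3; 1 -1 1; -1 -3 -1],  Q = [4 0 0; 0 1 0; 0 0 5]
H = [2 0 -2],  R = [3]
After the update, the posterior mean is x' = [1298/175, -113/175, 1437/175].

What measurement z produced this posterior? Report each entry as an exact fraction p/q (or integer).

x̄ = F·x = [14, 1, 3]
P̄ = F·P·Fᵀ + Q = [32 8 8; 8 7 2; 8 2 27]
S = H·P̄·Hᵀ + R = [175]
K = P̄·Hᵀ·S⁻¹ = [48/175; 12/175; -38/175]
x' − x̄ = [-1152/175, -288/175, 912/175] = K·y
y = (KᵀK)⁻¹·Kᵀ·(x' − x̄) = [-24]
z = y + H·x̄ = [-24] + [22] = [-2]

z = [-2]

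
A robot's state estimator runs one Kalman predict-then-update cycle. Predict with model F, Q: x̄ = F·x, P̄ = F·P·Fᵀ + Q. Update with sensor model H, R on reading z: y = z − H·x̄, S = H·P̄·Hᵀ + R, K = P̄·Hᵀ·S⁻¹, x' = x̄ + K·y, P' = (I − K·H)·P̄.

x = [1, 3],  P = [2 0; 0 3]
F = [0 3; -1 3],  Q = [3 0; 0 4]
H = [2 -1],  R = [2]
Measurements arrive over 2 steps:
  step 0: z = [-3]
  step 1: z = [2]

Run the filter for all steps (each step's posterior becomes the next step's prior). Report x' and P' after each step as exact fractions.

step 0: x̄ = F·x = [9, 8]
step 0: P̄ = F·P·Fᵀ + Q = [30 27; 27 33]
step 0: y = z − H·x̄ = [-13]
step 0: S = H·P̄·Hᵀ + R = [47]
step 0: K = P̄·Hᵀ·S⁻¹ = [33/47; 21/47]
step 0: x' = x̄ + K·y = [-6/47, 103/47]
step 0: P' = (I − K·H)·P̄ = [321/47 576/47; 576/47 1110/47]
step 1: x̄ = F·x = [309/47, 315/47]
step 1: P̄ = F·P·Fᵀ + Q = [10131/47 8262/47; 8262/47 7043/47]
step 1: y = z − H·x̄ = [-209/47]
step 1: S = H·P̄·Hᵀ + R = [14613/47]
step 1: K = P̄·Hᵀ·S⁻¹ = [4000/4871; 9481/14613]
step 1: x' = x̄ + K·y = [14237/4871, 55778/14613]
step 1: P' = (I − K·H)·P̄ = [28683/4871 49366/4871; 49366/4871 277234/14613]

step 0: x' = [-6/47, 103/47], P' = [321/47 576/47; 576/47 1110/47]
step 1: x' = [14237/4871, 55778/14613], P' = [28683/4871 49366/4871; 49366/4871 277234/14613]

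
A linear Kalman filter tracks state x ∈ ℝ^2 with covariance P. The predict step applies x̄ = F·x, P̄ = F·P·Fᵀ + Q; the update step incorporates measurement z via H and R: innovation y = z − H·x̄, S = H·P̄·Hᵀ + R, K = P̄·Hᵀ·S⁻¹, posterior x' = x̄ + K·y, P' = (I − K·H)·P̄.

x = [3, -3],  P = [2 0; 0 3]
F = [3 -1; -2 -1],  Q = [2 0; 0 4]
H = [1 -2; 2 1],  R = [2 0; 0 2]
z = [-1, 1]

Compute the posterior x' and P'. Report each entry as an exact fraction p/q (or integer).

x' = [1445/3492, 245/388]
P' = [683/1746 -1/194; -1/194 75/194]

x̄ = F·x = [12, -3]
P̄ = F·P·Fᵀ + Q = [23 -9; -9 15]
y = z − H·x̄ = [-19, -20]
S = H·P̄·Hᵀ + R = [121 43; 43 73]
K = P̄·Hᵀ·S⁻¹ = [701/3492 1357/3492; -151/388 73/388]
x' = x̄ + K·y = [1445/3492, 245/388]
P' = (I − K·H)·P̄ = [683/1746 -1/194; -1/194 75/194]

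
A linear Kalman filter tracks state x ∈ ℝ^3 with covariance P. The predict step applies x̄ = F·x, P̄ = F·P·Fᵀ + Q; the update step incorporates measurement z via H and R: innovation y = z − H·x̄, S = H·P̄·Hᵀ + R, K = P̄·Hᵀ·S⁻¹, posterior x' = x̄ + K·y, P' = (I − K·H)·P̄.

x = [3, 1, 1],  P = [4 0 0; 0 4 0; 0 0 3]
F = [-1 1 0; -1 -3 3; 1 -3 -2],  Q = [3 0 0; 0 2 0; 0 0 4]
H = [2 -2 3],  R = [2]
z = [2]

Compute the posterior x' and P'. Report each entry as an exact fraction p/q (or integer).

x̄ = F·x = [-2, -3, -2]
P̄ = F·P·Fᵀ + Q = [11 -8 -16; -8 69 14; -16 14 56]
y = z − H·x̄ = [6]
S = H·P̄·Hᵀ + R = [530]
K = P̄·Hᵀ·S⁻¹ = [-1/53; -56/265; 54/265]
x' = x̄ + K·y = [-112/53, -1131/265, -206/265]
P' = (I − K·H)·P̄ = [573/53 -536/53 -740/53; -536/53 12013/265 9758/265; -740/53 9758/265 9008/265]

x' = [-112/53, -1131/265, -206/265]
P' = [573/53 -536/53 -740/53; -536/53 12013/265 9758/265; -740/53 9758/265 9008/265]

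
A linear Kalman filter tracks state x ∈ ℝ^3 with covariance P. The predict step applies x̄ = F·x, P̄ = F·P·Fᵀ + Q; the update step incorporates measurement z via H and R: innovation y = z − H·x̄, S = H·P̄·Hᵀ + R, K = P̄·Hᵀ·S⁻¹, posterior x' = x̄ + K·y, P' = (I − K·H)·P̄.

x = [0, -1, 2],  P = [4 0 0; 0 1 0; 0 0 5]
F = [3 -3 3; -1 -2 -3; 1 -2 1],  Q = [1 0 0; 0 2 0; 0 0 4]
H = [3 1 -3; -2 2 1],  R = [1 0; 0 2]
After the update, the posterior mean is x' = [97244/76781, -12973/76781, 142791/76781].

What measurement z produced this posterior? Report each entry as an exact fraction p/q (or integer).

z = [-2, -1]

x̄ = F·x = [9, -4, 4]
P̄ = F·P·Fᵀ + Q = [91 -51 33; -51 55 -15; 33 -15 17]
S = H·P̄·Hᵀ + R = [218 -319; -319 819]
K = P̄·Hᵀ·S⁻¹ = [20668/76781 -15481/76781; 19436/76781 26039/76781; 1826/76781 -6695/76781]
x' − x̄ = [-593785/76781, 294151/76781, -164333/76781] = K·y
y = (KᵀK)⁻¹·Kᵀ·(x' − x̄) = [-13, 21]
z = y + H·x̄ = [-13, 21] + [11, -22] = [-2, -1]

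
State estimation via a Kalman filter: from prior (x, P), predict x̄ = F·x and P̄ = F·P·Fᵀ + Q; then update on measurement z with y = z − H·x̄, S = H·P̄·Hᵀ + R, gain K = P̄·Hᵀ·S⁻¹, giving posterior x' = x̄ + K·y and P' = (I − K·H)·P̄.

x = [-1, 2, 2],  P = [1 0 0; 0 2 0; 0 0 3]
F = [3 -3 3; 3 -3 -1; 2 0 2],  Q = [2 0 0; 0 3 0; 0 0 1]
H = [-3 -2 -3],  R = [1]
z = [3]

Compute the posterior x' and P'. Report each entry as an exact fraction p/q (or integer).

x' = [879/719, -6589/719, 2791/719]
P' = [2176/719 -3618/719 282/719; -3618/719 16527/719 -7380/719; 282/719 -7380/719 9317/1438]

x̄ = F·x = [-3, -11, 2]
P̄ = F·P·Fᵀ + Q = [56 18 24; 18 33 0; 24 0 17]
y = z − H·x̄ = [-22]
S = H·P̄·Hᵀ + R = [1438]
K = P̄·Hᵀ·S⁻¹ = [-138/719; -60/719; -123/1438]
x' = x̄ + K·y = [879/719, -6589/719, 2791/719]
P' = (I − K·H)·P̄ = [2176/719 -3618/719 282/719; -3618/719 16527/719 -7380/719; 282/719 -7380/719 9317/1438]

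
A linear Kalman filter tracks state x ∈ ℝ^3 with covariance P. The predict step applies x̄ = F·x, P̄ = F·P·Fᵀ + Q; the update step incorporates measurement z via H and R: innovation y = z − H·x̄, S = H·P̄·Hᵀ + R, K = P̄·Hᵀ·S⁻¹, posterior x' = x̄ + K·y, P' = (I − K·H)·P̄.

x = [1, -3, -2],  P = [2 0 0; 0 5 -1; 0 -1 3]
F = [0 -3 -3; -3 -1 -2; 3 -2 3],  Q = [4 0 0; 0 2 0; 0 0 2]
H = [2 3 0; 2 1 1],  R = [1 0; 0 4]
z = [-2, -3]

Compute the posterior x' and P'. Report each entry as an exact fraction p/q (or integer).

x̄ = F·x = [15, 4, 3]
P̄ = F·P·Fᵀ + Q = [58 24 6; 24 33 -27; 6 -27 79]
y = z − H·x̄ = [-44, -40]
S = H·P̄·Hᵀ + R = [818 454; 454 414]
K = P̄·Hᵀ·S⁻¹ = [2887/33134 8519/33134; 18171/66268 -11283/66268; -28811/66268 41839/66268]
x' = x̄ + K·y = [14611/16567, -20783/16567, -51768/16567]
P' = (I − K·H)·P̄ = [67621/16567 -89199/33134 -147209/33134; -89199/33134 124989/66268 186675/66268; -147209/33134 186675/66268 569517/66268]

x' = [14611/16567, -20783/16567, -51768/16567]
P' = [67621/16567 -89199/33134 -147209/33134; -89199/33134 124989/66268 186675/66268; -147209/33134 186675/66268 569517/66268]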